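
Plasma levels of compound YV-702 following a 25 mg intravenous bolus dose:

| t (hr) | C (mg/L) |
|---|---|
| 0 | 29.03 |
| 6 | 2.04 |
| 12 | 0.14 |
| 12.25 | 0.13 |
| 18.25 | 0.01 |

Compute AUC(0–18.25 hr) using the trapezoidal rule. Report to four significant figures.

Trapezoidal AUC_0→18.25:
  [0→6]: (29.03+2.04)/2 × 6 = 93.21
  [6→12]: (2.04+0.14)/2 × 6 = 6.54
  [12→12.25]: (0.14+0.13)/2 × 0.25 = 0.03375
  [12.25→18.25]: (0.13+0.01)/2 × 6 = 0.42
  Sum = 100.20375 mg/L·hr

AUC = 100.2 mg/L·hr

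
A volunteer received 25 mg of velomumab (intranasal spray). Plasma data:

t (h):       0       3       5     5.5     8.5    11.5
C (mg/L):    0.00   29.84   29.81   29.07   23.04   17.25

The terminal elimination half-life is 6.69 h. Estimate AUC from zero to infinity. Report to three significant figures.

Trapezoidal AUC_0→11.5:
  [0→3]: (0.00+29.84)/2 × 3 = 44.76
  [3→5]: (29.84+29.81)/2 × 2 = 59.65
  [5→5.5]: (29.81+29.07)/2 × 0.5 = 14.72
  [5.5→8.5]: (29.07+23.04)/2 × 3 = 78.165
  [8.5→11.5]: (23.04+17.25)/2 × 3 = 60.435
  Sum = 257.73 mg/L·h
k_e = ln2 / t½ = 0.693147 / 6.69 = 0.1036 h^-1
Extrapolated tail: C_last / k_e = 17.25 / 0.1036 = 166.506
AUC_0→∞ = 257.73 + 166.506 = 424.236 mg/L·h

AUC = 424 mg/L·h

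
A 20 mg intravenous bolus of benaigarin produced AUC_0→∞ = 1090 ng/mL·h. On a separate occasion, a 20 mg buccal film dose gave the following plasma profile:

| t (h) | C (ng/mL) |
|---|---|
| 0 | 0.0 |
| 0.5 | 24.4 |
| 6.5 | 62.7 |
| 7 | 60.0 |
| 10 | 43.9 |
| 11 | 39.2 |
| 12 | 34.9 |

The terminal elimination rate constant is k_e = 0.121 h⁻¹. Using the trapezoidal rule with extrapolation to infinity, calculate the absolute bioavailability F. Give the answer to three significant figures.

Trapezoidal AUC_0→12 (buccal film):
  [0→0.5]: (0.0+24.4)/2 × 0.5 = 6.1
  [0.5→6.5]: (24.4+62.7)/2 × 6 = 261.3
  [6.5→7]: (62.7+60.0)/2 × 0.5 = 30.675
  [7→10]: (60.0+43.9)/2 × 3 = 155.85
  [10→11]: (43.9+39.2)/2 × 1 = 41.55
  [11→12]: (39.2+34.9)/2 × 1 = 37.05
  Sum = 532.525 ng/mL·h
Tail: C_last/k_e = 34.9/0.121 = 288.430
AUC_0→∞ (buccal film) = 532.525 + 288.430 = 820.955 ng/mL·h
F = (AUC_ev/D_ev)/(AUC_iv/D_iv) = (820.955/20)/(1090/20) = 41.04775/54.5 = 0.7532

F = 0.753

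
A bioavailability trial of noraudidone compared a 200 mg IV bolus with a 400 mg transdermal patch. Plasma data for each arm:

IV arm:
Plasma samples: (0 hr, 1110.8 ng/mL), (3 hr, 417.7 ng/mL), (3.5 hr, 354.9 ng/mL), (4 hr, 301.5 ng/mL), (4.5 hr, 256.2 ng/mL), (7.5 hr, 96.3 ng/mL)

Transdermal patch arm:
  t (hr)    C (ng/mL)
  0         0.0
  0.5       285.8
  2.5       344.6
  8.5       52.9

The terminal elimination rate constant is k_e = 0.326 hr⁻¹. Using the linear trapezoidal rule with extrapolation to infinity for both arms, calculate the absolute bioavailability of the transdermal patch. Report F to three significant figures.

Trapezoidal AUC_0→7.5 (IV):
  [0→3]: (1110.8+417.7)/2 × 3 = 2292.75
  [3→3.5]: (417.7+354.9)/2 × 0.5 = 193.15
  [3.5→4]: (354.9+301.5)/2 × 0.5 = 164.1
  [4→4.5]: (301.5+256.2)/2 × 0.5 = 139.425
  [4.5→7.5]: (256.2+96.3)/2 × 3 = 528.75
  Sum = 3318.175 ng/mL·hr
IV tail: 96.3/0.326 = 295.399; AUC_iv,0→∞ = 3318.175 + 295.399 = 3613.574 ng/mL·hr
Trapezoidal AUC_0→8.5 (transdermal patch):
  [0→0.5]: (0.0+285.8)/2 × 0.5 = 71.45
  [0.5→2.5]: (285.8+344.6)/2 × 2 = 630.4
  [2.5→8.5]: (344.6+52.9)/2 × 6 = 1192.5
  Sum = 1894.35 ng/mL·hr
transdermal patch tail: 52.9/0.326 = 162.270; AUC_ev,0→∞ = 1894.35 + 162.270 = 2056.62 ng/mL·hr
F = (AUC_ev/D_ev)/(AUC_iv/D_iv) = (2056.62/400)/(3613.574/200) = 5.14155/18.06787 = 0.2846

F = 0.285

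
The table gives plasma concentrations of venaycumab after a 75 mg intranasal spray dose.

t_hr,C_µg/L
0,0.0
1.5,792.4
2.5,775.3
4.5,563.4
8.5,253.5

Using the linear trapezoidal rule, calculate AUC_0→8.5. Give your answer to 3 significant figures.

AUC = 4350 µg/L·hr

Trapezoidal AUC_0→8.5:
  [0→1.5]: (0.0+792.4)/2 × 1.5 = 594.3
  [1.5→2.5]: (792.4+775.3)/2 × 1 = 783.85
  [2.5→4.5]: (775.3+563.4)/2 × 2 = 1338.7
  [4.5→8.5]: (563.4+253.5)/2 × 4 = 1633.8
  Sum = 4350.65 µg/L·hr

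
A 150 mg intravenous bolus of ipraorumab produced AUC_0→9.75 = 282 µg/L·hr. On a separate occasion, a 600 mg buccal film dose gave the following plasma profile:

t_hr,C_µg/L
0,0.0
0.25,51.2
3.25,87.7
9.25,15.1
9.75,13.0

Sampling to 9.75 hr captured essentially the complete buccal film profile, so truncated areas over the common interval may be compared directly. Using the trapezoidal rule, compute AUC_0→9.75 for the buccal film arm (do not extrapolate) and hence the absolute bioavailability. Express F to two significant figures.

F = 0.47

Trapezoidal AUC_0→9.75 (buccal film):
  [0→0.25]: (0.0+51.2)/2 × 0.25 = 6.4
  [0.25→3.25]: (51.2+87.7)/2 × 3 = 208.35
  [3.25→9.25]: (87.7+15.1)/2 × 6 = 308.4
  [9.25→9.75]: (15.1+13.0)/2 × 0.5 = 7.025
  Sum = 530.175 µg/L·hr
F = (AUC_ev/D_ev)/(AUC_iv/D_iv) = (530.175/600)/(282/150) = 0.883625/1.88 = 0.4700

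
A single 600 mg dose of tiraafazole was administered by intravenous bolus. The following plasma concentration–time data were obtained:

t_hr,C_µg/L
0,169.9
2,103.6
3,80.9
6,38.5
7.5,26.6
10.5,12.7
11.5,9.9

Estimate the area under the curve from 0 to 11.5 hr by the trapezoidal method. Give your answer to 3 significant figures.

AUC = 664 µg/L·hr

Trapezoidal AUC_0→11.5:
  [0→2]: (169.9+103.6)/2 × 2 = 273.5
  [2→3]: (103.6+80.9)/2 × 1 = 92.25
  [3→6]: (80.9+38.5)/2 × 3 = 179.1
  [6→7.5]: (38.5+26.6)/2 × 1.5 = 48.825
  [7.5→10.5]: (26.6+12.7)/2 × 3 = 58.95
  [10.5→11.5]: (12.7+9.9)/2 × 1 = 11.3
  Sum = 663.925 µg/L·hr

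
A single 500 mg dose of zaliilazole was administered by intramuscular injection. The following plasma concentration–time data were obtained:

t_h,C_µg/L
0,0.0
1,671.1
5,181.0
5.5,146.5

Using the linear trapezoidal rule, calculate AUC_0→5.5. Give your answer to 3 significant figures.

Trapezoidal AUC_0→5.5:
  [0→1]: (0.0+671.1)/2 × 1 = 335.55
  [1→5]: (671.1+181.0)/2 × 4 = 1704.2
  [5→5.5]: (181.0+146.5)/2 × 0.5 = 81.875
  Sum = 2121.625 µg/L·h

AUC = 2120 µg/L·h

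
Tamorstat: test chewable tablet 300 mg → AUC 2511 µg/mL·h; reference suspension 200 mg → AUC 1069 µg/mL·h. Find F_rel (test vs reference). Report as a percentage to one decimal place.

F_rel = (AUC_test/D_test) / (AUC_ref/D_ref)
      = (2511/300) / (1069/200)
      = 8.37 / 5.345 = 1.5659 = 156.59%

F_rel = 156.6%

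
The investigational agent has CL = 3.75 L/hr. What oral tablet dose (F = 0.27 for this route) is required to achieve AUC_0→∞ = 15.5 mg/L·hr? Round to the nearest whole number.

Dose = 215 mg

Dose = CL × AUC_0→∞ / F
     = 3.75 × 15.5 / 0.27 = 215.278 mg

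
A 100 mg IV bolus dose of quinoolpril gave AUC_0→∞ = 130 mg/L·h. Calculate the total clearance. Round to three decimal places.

CL = Dose_iv / AUC_0→∞
   = 100 / 130 = 0.769231 L/h

CL = 0.769 L/h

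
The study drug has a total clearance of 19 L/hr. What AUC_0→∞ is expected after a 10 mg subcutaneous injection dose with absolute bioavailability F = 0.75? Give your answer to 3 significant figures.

AUC_0→∞ = F × Dose / CL
        = 0.75 × 10 / 19 = 0.394737 mg/L·hr

AUC = 0.395 mg/L·hr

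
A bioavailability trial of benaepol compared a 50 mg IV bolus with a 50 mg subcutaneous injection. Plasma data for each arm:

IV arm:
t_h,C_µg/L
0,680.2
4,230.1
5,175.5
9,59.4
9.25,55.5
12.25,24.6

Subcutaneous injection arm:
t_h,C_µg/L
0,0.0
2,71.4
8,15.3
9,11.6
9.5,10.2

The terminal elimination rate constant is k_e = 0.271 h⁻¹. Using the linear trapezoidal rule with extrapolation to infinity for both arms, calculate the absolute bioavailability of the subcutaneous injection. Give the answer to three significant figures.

F = 0.143

Trapezoidal AUC_0→12.25 (IV):
  [0→4]: (680.2+230.1)/2 × 4 = 1820.6
  [4→5]: (230.1+175.5)/2 × 1 = 202.8
  [5→9]: (175.5+59.4)/2 × 4 = 469.8
  [9→9.25]: (59.4+55.5)/2 × 0.25 = 14.3625
  [9.25→12.25]: (55.5+24.6)/2 × 3 = 120.15
  Sum = 2627.7125 µg/L·h
IV tail: 24.6/0.271 = 90.775; AUC_iv,0→∞ = 2627.7125 + 90.775 = 2718.4875 µg/L·h
Trapezoidal AUC_0→9.5 (subcutaneous injection):
  [0→2]: (0.0+71.4)/2 × 2 = 71.4
  [2→8]: (71.4+15.3)/2 × 6 = 260.1
  [8→9]: (15.3+11.6)/2 × 1 = 13.45
  [9→9.5]: (11.6+10.2)/2 × 0.5 = 5.45
  Sum = 350.4 µg/L·h
subcutaneous injection tail: 10.2/0.271 = 37.638; AUC_ev,0→∞ = 350.4 + 37.638 = 388.038 µg/L·h
F = (AUC_ev/D_ev)/(AUC_iv/D_iv) = (388.038/50)/(2718.4875/50) = 7.76076/54.36975 = 0.1427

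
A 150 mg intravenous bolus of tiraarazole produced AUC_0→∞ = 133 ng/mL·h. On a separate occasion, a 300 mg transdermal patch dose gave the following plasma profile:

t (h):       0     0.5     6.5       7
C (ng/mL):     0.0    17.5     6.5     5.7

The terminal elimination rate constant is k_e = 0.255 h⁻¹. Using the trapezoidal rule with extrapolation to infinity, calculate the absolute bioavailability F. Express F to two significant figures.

Trapezoidal AUC_0→7 (transdermal patch):
  [0→0.5]: (0.0+17.5)/2 × 0.5 = 4.375
  [0.5→6.5]: (17.5+6.5)/2 × 6 = 72.0
  [6.5→7]: (6.5+5.7)/2 × 0.5 = 3.05
  Sum = 79.425 ng/mL·h
Tail: C_last/k_e = 5.7/0.255 = 22.353
AUC_0→∞ (transdermal patch) = 79.425 + 22.353 = 101.778 ng/mL·h
F = (AUC_ev/D_ev)/(AUC_iv/D_iv) = (101.778/300)/(133/150) = 0.33926/0.886667 = 0.3826

F = 0.38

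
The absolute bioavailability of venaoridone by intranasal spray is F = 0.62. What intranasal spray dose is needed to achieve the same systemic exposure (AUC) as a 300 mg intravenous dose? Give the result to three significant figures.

D_intranasal = 484 mg

For equal systemic exposure: F × D_ev = D_iv
D_ev = D_iv / F = 300 / 0.62 = 483.871 mg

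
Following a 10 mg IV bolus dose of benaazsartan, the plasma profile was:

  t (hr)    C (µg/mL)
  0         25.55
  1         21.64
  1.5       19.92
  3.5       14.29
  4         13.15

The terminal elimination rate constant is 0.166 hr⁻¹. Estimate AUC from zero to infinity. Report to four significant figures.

Trapezoidal AUC_0→4:
  [0→1]: (25.55+21.64)/2 × 1 = 23.595
  [1→1.5]: (21.64+19.92)/2 × 0.5 = 10.39
  [1.5→3.5]: (19.92+14.29)/2 × 2 = 34.21
  [3.5→4]: (14.29+13.15)/2 × 0.5 = 6.86
  Sum = 75.055 µg/mL·hr
Extrapolated tail: C_last / k_e = 13.15 / 0.166 = 79.217
AUC_0→∞ = 75.055 + 79.217 = 154.272 µg/mL·hr

AUC = 154.3 µg/mL·hr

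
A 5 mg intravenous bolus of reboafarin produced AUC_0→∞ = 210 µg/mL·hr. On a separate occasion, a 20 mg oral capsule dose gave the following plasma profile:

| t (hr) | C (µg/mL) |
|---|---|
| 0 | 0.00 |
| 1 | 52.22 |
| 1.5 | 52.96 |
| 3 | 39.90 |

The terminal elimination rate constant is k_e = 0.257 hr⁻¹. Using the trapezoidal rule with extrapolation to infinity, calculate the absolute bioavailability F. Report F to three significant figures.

F = 0.330

Trapezoidal AUC_0→3 (oral capsule):
  [0→1]: (0.00+52.22)/2 × 1 = 26.11
  [1→1.5]: (52.22+52.96)/2 × 0.5 = 26.295
  [1.5→3]: (52.96+39.90)/2 × 1.5 = 69.645
  Sum = 122.05 µg/mL·hr
Tail: C_last/k_e = 39.90/0.257 = 155.253
AUC_0→∞ (oral capsule) = 122.05 + 155.253 = 277.303 µg/mL·hr
F = (AUC_ev/D_ev)/(AUC_iv/D_iv) = (277.303/20)/(210/5) = 13.86515/42 = 0.3301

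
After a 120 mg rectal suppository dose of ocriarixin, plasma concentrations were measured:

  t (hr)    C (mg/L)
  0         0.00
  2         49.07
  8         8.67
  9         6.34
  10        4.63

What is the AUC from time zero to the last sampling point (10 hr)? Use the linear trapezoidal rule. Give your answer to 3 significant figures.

AUC = 235 mg/L·hr

Trapezoidal AUC_0→10:
  [0→2]: (0.00+49.07)/2 × 2 = 49.07
  [2→8]: (49.07+8.67)/2 × 6 = 173.22
  [8→9]: (8.67+6.34)/2 × 1 = 7.505
  [9→10]: (6.34+4.63)/2 × 1 = 5.485
  Sum = 235.28 mg/L·hr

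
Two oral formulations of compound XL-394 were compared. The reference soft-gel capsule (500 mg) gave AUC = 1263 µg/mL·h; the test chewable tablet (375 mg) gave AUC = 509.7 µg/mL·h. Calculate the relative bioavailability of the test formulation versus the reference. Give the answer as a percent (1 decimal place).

F_rel = 53.8%

F_rel = (AUC_test/D_test) / (AUC_ref/D_ref)
      = (509.7/375) / (1263/500)
      = 1.3592 / 2.526 = 0.5381 = 53.81%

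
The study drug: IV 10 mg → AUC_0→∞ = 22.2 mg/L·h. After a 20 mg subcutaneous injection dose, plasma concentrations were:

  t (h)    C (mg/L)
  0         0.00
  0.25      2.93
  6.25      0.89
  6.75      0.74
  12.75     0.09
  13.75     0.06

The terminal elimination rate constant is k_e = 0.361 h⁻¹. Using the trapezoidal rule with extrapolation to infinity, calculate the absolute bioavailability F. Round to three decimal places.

Trapezoidal AUC_0→13.75 (subcutaneous injection):
  [0→0.25]: (0.00+2.93)/2 × 0.25 = 0.36625
  [0.25→6.25]: (2.93+0.89)/2 × 6 = 11.46
  [6.25→6.75]: (0.89+0.74)/2 × 0.5 = 0.4075
  [6.75→12.75]: (0.74+0.09)/2 × 6 = 2.49
  [12.75→13.75]: (0.09+0.06)/2 × 1 = 0.075
  Sum = 14.79875 mg/L·h
Tail: C_last/k_e = 0.06/0.361 = 0.166
AUC_0→∞ (subcutaneous injection) = 14.79875 + 0.166 = 14.96475 mg/L·h
F = (AUC_ev/D_ev)/(AUC_iv/D_iv) = (14.96475/20)/(22.2/10) = 0.7482375/2.22 = 0.3370

F = 0.337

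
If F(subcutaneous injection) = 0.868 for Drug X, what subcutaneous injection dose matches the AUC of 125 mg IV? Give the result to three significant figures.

For equal systemic exposure: F × D_ev = D_iv
D_ev = D_iv / F = 125 / 0.868 = 144.009 mg

D_subcutaneous = 144 mg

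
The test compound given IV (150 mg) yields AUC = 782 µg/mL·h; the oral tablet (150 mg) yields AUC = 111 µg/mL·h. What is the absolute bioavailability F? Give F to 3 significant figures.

F = 0.142

F = (AUC_ev / D_ev) / (AUC_iv / D_iv)
  = (111/150) / (782/150)
  = 0.74 / 5.21333 = 0.1419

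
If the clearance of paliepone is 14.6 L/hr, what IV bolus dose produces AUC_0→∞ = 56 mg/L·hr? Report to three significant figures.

Dose = 818 mg

Dose_iv = CL × AUC_0→∞
     = 14.6 × 56 = 817.6 mg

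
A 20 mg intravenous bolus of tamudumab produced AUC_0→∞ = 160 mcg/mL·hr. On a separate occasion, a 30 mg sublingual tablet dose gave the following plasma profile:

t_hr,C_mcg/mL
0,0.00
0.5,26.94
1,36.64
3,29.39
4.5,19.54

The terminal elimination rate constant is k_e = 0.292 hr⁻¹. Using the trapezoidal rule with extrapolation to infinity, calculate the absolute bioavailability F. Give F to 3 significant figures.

F = 0.801

Trapezoidal AUC_0→4.5 (sublingual tablet):
  [0→0.5]: (0.00+26.94)/2 × 0.5 = 6.735
  [0.5→1]: (26.94+36.64)/2 × 0.5 = 15.895
  [1→3]: (36.64+29.39)/2 × 2 = 66.03
  [3→4.5]: (29.39+19.54)/2 × 1.5 = 36.6975
  Sum = 125.3575 mcg/mL·hr
Tail: C_last/k_e = 19.54/0.292 = 66.918
AUC_0→∞ (sublingual tablet) = 125.3575 + 66.918 = 192.2755 mcg/mL·hr
F = (AUC_ev/D_ev)/(AUC_iv/D_iv) = (192.2755/30)/(160/20) = 6.40918/8 = 0.8011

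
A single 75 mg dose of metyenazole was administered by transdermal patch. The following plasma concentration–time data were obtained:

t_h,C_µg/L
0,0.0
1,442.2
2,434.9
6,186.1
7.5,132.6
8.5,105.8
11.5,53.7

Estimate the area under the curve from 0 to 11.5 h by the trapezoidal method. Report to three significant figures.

Trapezoidal AUC_0→11.5:
  [0→1]: (0.0+442.2)/2 × 1 = 221.1
  [1→2]: (442.2+434.9)/2 × 1 = 438.55
  [2→6]: (434.9+186.1)/2 × 4 = 1242.0
  [6→7.5]: (186.1+132.6)/2 × 1.5 = 239.025
  [7.5→8.5]: (132.6+105.8)/2 × 1 = 119.2
  [8.5→11.5]: (105.8+53.7)/2 × 3 = 239.25
  Sum = 2499.125 µg/L·h

AUC = 2500 µg/L·h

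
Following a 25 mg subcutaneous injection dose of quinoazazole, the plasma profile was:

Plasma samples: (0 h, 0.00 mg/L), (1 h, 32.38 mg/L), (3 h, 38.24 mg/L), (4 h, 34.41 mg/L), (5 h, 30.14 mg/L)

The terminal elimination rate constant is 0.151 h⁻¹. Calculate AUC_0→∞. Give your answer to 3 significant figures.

Trapezoidal AUC_0→5:
  [0→1]: (0.00+32.38)/2 × 1 = 16.19
  [1→3]: (32.38+38.24)/2 × 2 = 70.62
  [3→4]: (38.24+34.41)/2 × 1 = 36.325
  [4→5]: (34.41+30.14)/2 × 1 = 32.275
  Sum = 155.41 mg/L·h
Extrapolated tail: C_last / k_e = 30.14 / 0.151 = 199.603
AUC_0→∞ = 155.41 + 199.603 = 355.013 mg/L·h

AUC = 355 mg/L·h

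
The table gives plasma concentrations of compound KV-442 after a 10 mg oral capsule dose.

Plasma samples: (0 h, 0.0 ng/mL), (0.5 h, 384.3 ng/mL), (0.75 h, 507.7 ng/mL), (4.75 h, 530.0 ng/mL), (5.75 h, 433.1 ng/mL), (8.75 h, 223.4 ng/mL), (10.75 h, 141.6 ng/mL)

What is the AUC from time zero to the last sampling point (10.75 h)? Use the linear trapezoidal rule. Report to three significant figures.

AUC = 4110 ng/mL·h

Trapezoidal AUC_0→10.75:
  [0→0.5]: (0.0+384.3)/2 × 0.5 = 96.075
  [0.5→0.75]: (384.3+507.7)/2 × 0.25 = 111.5
  [0.75→4.75]: (507.7+530.0)/2 × 4 = 2075.4
  [4.75→5.75]: (530.0+433.1)/2 × 1 = 481.55
  [5.75→8.75]: (433.1+223.4)/2 × 3 = 984.75
  [8.75→10.75]: (223.4+141.6)/2 × 2 = 365.0
  Sum = 4114.275 ng/mL·h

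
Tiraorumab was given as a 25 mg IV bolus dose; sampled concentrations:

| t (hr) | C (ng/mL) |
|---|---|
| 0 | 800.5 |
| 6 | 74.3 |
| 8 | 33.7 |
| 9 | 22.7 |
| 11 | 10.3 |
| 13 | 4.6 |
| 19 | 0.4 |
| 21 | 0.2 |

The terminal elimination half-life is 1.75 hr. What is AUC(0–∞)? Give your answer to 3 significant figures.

AUC = 2820 ng/mL·hr

Trapezoidal AUC_0→21:
  [0→6]: (800.5+74.3)/2 × 6 = 2624.4
  [6→8]: (74.3+33.7)/2 × 2 = 108.0
  [8→9]: (33.7+22.7)/2 × 1 = 28.2
  [9→11]: (22.7+10.3)/2 × 2 = 33.0
  [11→13]: (10.3+4.6)/2 × 2 = 14.9
  [13→19]: (4.6+0.4)/2 × 6 = 15.0
  [19→21]: (0.4+0.2)/2 × 2 = 0.6
  Sum = 2824.1 ng/mL·hr
k_e = ln2 / t½ = 0.693147 / 1.75 = 0.3961 hr^-1
Extrapolated tail: C_last / k_e = 0.2 / 0.3961 = 0.505
AUC_0→∞ = 2824.1 + 0.505 = 2824.605 ng/mL·hr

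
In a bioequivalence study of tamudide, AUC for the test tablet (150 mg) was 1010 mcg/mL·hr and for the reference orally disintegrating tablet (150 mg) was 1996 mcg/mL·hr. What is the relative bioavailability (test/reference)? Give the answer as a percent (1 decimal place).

F_rel = 50.6%

F_rel = (AUC_test/D_test) / (AUC_ref/D_ref)
      = (1010/150) / (1996/150)
      = 6.73333 / 13.3067 = 0.5060 = 50.60%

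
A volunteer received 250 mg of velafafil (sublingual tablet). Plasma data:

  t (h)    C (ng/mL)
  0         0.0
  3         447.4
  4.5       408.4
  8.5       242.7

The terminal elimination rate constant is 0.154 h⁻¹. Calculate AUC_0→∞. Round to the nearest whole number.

Trapezoidal AUC_0→8.5:
  [0→3]: (0.0+447.4)/2 × 3 = 671.1
  [3→4.5]: (447.4+408.4)/2 × 1.5 = 641.85
  [4.5→8.5]: (408.4+242.7)/2 × 4 = 1302.2
  Sum = 2615.15 ng/mL·h
Extrapolated tail: C_last / k_e = 242.7 / 0.154 = 1575.974
AUC_0→∞ = 2615.15 + 1575.974 = 4191.124 ng/mL·h

AUC = 4191 ng/mL·h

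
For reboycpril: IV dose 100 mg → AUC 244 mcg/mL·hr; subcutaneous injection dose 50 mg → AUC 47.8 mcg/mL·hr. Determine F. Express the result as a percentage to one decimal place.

F = 39.2%

F = (AUC_ev / D_ev) / (AUC_iv / D_iv)
  = (47.8/50) / (244/100)
  = 0.956 / 2.44 = 0.3918
  = 39.18%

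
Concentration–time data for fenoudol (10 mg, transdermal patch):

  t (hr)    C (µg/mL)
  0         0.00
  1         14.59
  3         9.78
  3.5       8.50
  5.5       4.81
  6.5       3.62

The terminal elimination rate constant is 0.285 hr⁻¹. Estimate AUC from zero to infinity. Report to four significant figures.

Trapezoidal AUC_0→6.5:
  [0→1]: (0.00+14.59)/2 × 1 = 7.295
  [1→3]: (14.59+9.78)/2 × 2 = 24.37
  [3→3.5]: (9.78+8.50)/2 × 0.5 = 4.57
  [3.5→5.5]: (8.50+4.81)/2 × 2 = 13.31
  [5.5→6.5]: (4.81+3.62)/2 × 1 = 4.215
  Sum = 53.76 µg/mL·hr
Extrapolated tail: C_last / k_e = 3.62 / 0.285 = 12.702
AUC_0→∞ = 53.76 + 12.702 = 66.462 µg/mL·hr

AUC = 66.46 µg/mL·hr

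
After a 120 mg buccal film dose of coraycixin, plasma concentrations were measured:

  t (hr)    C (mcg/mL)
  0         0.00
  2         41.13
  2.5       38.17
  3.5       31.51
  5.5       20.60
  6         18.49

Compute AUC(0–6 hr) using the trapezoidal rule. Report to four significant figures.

Trapezoidal AUC_0→6:
  [0→2]: (0.00+41.13)/2 × 2 = 41.13
  [2→2.5]: (41.13+38.17)/2 × 0.5 = 19.825
  [2.5→3.5]: (38.17+31.51)/2 × 1 = 34.84
  [3.5→5.5]: (31.51+20.60)/2 × 2 = 52.11
  [5.5→6]: (20.60+18.49)/2 × 0.5 = 9.7725
  Sum = 157.6775 mcg/mL·hr

AUC = 157.7 mcg/mL·hr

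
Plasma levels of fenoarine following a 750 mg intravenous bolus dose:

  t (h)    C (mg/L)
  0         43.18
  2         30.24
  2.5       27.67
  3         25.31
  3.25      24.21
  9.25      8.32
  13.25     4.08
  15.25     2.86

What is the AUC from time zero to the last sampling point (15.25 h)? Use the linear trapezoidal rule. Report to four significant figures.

AUC = 236.7 mg/L·h

Trapezoidal AUC_0→15.25:
  [0→2]: (43.18+30.24)/2 × 2 = 73.42
  [2→2.5]: (30.24+27.67)/2 × 0.5 = 14.4775
  [2.5→3]: (27.67+25.31)/2 × 0.5 = 13.245
  [3→3.25]: (25.31+24.21)/2 × 0.25 = 6.19
  [3.25→9.25]: (24.21+8.32)/2 × 6 = 97.59
  [9.25→13.25]: (8.32+4.08)/2 × 4 = 24.8
  [13.25→15.25]: (4.08+2.86)/2 × 2 = 6.94
  Sum = 236.6625 mg/L·h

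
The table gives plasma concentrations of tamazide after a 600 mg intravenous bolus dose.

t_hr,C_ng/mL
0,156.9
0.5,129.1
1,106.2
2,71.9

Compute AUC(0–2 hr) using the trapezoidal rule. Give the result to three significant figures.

AUC = 219 ng/mL·hr

Trapezoidal AUC_0→2:
  [0→0.5]: (156.9+129.1)/2 × 0.5 = 71.5
  [0.5→1]: (129.1+106.2)/2 × 0.5 = 58.825
  [1→2]: (106.2+71.9)/2 × 1 = 89.05
  Sum = 219.375 ng/mL·hr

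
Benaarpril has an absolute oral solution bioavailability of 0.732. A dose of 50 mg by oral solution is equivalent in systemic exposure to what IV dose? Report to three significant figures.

Systemic exposure from an extravascular dose = F × D_ev, so the equivalent IV dose is F × D_ev.
D_iv = F × D_ev = 0.732 × 50 = 36.6 mg

D_iv = 36.6 mg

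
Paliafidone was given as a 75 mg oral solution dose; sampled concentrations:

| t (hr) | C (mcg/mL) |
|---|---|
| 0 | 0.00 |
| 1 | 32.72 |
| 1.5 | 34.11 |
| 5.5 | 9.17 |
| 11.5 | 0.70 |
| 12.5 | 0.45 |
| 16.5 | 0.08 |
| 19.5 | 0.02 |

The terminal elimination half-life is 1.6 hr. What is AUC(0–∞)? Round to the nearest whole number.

Trapezoidal AUC_0→19.5:
  [0→1]: (0.00+32.72)/2 × 1 = 16.36
  [1→1.5]: (32.72+34.11)/2 × 0.5 = 16.7075
  [1.5→5.5]: (34.11+9.17)/2 × 4 = 86.56
  [5.5→11.5]: (9.17+0.70)/2 × 6 = 29.61
  [11.5→12.5]: (0.70+0.45)/2 × 1 = 0.575
  [12.5→16.5]: (0.45+0.08)/2 × 4 = 1.06
  [16.5→19.5]: (0.08+0.02)/2 × 3 = 0.15
  Sum = 151.0225 mcg/mL·hr
k_e = ln2 / t½ = 0.693147 / 1.6 = 0.4332 hr^-1
Extrapolated tail: C_last / k_e = 0.02 / 0.4332 = 0.046
AUC_0→∞ = 151.0225 + 0.046 = 151.0685 mcg/mL·hr

AUC = 151 mcg/mL·hr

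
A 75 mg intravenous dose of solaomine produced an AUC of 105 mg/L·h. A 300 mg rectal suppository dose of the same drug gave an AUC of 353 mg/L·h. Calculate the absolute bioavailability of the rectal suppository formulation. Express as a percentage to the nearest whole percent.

F = (AUC_ev / D_ev) / (AUC_iv / D_iv)
  = (353/300) / (105/75)
  = 1.17667 / 1.4 = 0.8405
  = 84.05%

F = 84%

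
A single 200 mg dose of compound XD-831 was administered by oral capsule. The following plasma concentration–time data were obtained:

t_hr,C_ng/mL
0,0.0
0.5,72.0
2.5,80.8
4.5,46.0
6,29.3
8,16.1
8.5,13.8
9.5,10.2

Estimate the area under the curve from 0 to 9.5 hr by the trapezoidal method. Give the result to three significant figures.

AUC = 419 ng/mL·hr

Trapezoidal AUC_0→9.5:
  [0→0.5]: (0.0+72.0)/2 × 0.5 = 18.0
  [0.5→2.5]: (72.0+80.8)/2 × 2 = 152.8
  [2.5→4.5]: (80.8+46.0)/2 × 2 = 126.8
  [4.5→6]: (46.0+29.3)/2 × 1.5 = 56.475
  [6→8]: (29.3+16.1)/2 × 2 = 45.4
  [8→8.5]: (16.1+13.8)/2 × 0.5 = 7.475
  [8.5→9.5]: (13.8+10.2)/2 × 1 = 12.0
  Sum = 418.95 ng/mL·hr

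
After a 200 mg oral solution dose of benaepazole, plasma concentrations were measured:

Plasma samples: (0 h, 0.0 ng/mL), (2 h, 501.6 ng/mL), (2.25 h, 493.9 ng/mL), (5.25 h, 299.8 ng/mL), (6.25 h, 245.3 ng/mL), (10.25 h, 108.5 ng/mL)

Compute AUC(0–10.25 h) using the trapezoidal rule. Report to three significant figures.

AUC = 2800 ng/mL·h

Trapezoidal AUC_0→10.25:
  [0→2]: (0.0+501.6)/2 × 2 = 501.6
  [2→2.25]: (501.6+493.9)/2 × 0.25 = 124.4375
  [2.25→5.25]: (493.9+299.8)/2 × 3 = 1190.55
  [5.25→6.25]: (299.8+245.3)/2 × 1 = 272.55
  [6.25→10.25]: (245.3+108.5)/2 × 4 = 707.6
  Sum = 2796.7375 ng/mL·h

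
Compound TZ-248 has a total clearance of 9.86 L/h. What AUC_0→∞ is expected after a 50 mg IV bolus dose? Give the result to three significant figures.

AUC_0→∞ = Dose_iv / CL
        = 50 / 9.86 = 5.07099 mg/L·h

AUC = 5.07 mg/L·h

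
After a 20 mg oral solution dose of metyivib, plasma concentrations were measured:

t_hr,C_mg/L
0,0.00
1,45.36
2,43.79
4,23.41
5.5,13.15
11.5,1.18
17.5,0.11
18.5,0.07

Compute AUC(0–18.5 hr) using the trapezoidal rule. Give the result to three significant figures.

AUC = 209 mg/L·hr

Trapezoidal AUC_0→18.5:
  [0→1]: (0.00+45.36)/2 × 1 = 22.68
  [1→2]: (45.36+43.79)/2 × 1 = 44.575
  [2→4]: (43.79+23.41)/2 × 2 = 67.2
  [4→5.5]: (23.41+13.15)/2 × 1.5 = 27.42
  [5.5→11.5]: (13.15+1.18)/2 × 6 = 42.99
  [11.5→17.5]: (1.18+0.11)/2 × 6 = 3.87
  [17.5→18.5]: (0.11+0.07)/2 × 1 = 0.09
  Sum = 208.825 mg/L·hr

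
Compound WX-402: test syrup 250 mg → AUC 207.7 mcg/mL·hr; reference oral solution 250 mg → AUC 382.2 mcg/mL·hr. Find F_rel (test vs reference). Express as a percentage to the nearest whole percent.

F_rel = (AUC_test/D_test) / (AUC_ref/D_ref)
      = (207.7/250) / (382.2/250)
      = 0.8308 / 1.5288 = 0.5434 = 54.34%

F_rel = 54%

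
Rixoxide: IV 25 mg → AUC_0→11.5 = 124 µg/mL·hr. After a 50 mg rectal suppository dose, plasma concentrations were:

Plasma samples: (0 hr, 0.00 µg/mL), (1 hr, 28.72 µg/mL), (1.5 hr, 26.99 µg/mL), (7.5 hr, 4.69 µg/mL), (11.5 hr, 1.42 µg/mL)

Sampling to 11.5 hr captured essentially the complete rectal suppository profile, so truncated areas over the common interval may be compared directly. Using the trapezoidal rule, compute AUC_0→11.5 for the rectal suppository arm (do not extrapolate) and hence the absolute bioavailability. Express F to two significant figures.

F = 0.55

Trapezoidal AUC_0→11.5 (rectal suppository):
  [0→1]: (0.00+28.72)/2 × 1 = 14.36
  [1→1.5]: (28.72+26.99)/2 × 0.5 = 13.9275
  [1.5→7.5]: (26.99+4.69)/2 × 6 = 95.04
  [7.5→11.5]: (4.69+1.42)/2 × 4 = 12.22
  Sum = 135.5475 µg/mL·hr
F = (AUC_ev/D_ev)/(AUC_iv/D_iv) = (135.5475/50)/(124/25) = 2.71095/4.96 = 0.5466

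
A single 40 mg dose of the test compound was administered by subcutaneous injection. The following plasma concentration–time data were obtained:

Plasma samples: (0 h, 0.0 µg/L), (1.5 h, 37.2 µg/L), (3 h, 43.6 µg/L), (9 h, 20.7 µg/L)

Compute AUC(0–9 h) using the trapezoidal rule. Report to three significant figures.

AUC = 281 µg/L·h

Trapezoidal AUC_0→9:
  [0→1.5]: (0.0+37.2)/2 × 1.5 = 27.9
  [1.5→3]: (37.2+43.6)/2 × 1.5 = 60.6
  [3→9]: (43.6+20.7)/2 × 6 = 192.9
  Sum = 281.4 µg/L·h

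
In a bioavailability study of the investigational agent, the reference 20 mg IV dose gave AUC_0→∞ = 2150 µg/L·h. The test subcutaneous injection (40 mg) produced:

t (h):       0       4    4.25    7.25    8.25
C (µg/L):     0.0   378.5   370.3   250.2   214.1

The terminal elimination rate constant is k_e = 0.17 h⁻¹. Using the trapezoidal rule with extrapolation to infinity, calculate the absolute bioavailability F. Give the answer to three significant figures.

F = 0.761

Trapezoidal AUC_0→8.25 (subcutaneous injection):
  [0→4]: (0.0+378.5)/2 × 4 = 757.0
  [4→4.25]: (378.5+370.3)/2 × 0.25 = 93.6
  [4.25→7.25]: (370.3+250.2)/2 × 3 = 930.75
  [7.25→8.25]: (250.2+214.1)/2 × 1 = 232.15
  Sum = 2013.5 µg/L·h
Tail: C_last/k_e = 214.1/0.17 = 1259.412
AUC_0→∞ (subcutaneous injection) = 2013.5 + 1259.412 = 3272.912 µg/L·h
F = (AUC_ev/D_ev)/(AUC_iv/D_iv) = (3272.912/40)/(2150/20) = 81.8228/107.5 = 0.7611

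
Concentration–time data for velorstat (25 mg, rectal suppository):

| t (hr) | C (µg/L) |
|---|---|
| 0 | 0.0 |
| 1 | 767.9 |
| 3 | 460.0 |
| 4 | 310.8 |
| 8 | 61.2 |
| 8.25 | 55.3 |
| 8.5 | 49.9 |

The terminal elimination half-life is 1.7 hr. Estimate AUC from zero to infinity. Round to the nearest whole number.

Trapezoidal AUC_0→8.5:
  [0→1]: (0.0+767.9)/2 × 1 = 383.95
  [1→3]: (767.9+460.0)/2 × 2 = 1227.9
  [3→4]: (460.0+310.8)/2 × 1 = 385.4
  [4→8]: (310.8+61.2)/2 × 4 = 744.0
  [8→8.25]: (61.2+55.3)/2 × 0.25 = 14.5625
  [8.25→8.5]: (55.3+49.9)/2 × 0.25 = 13.15
  Sum = 2768.9625 µg/L·hr
k_e = ln2 / t½ = 0.693147 / 1.7 = 0.4077 hr^-1
Extrapolated tail: C_last / k_e = 49.9 / 0.4077 = 122.394
AUC_0→∞ = 2768.9625 + 122.394 = 2891.3565 µg/L·hr

AUC = 2891 µg/L·hr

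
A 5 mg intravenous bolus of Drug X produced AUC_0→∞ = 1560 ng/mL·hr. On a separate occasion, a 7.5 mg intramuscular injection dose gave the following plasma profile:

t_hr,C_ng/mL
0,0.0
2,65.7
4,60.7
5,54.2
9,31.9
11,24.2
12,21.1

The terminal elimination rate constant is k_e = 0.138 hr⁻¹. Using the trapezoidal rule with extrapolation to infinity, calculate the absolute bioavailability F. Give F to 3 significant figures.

F = 0.279

Trapezoidal AUC_0→12 (intramuscular injection):
  [0→2]: (0.0+65.7)/2 × 2 = 65.7
  [2→4]: (65.7+60.7)/2 × 2 = 126.4
  [4→5]: (60.7+54.2)/2 × 1 = 57.45
  [5→9]: (54.2+31.9)/2 × 4 = 172.2
  [9→11]: (31.9+24.2)/2 × 2 = 56.1
  [11→12]: (24.2+21.1)/2 × 1 = 22.65
  Sum = 500.5 ng/mL·hr
Tail: C_last/k_e = 21.1/0.138 = 152.899
AUC_0→∞ (intramuscular injection) = 500.5 + 152.899 = 653.399 ng/mL·hr
F = (AUC_ev/D_ev)/(AUC_iv/D_iv) = (653.399/7.5)/(1560/5) = 87.1199/312 = 0.2792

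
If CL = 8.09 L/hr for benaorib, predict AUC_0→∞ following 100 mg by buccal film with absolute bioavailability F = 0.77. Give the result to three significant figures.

AUC = 9.52 mg/L·hr

AUC_0→∞ = F × Dose / CL
        = 0.77 × 100 / 8.09 = 9.51792 mg/L·hr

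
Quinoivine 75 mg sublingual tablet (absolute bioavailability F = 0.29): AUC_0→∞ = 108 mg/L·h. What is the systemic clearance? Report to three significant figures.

CL = 0.201 L/h

CL = F × Dose / AUC_0→∞
   = 0.29 × 75 / 108 = 0.201389 L/h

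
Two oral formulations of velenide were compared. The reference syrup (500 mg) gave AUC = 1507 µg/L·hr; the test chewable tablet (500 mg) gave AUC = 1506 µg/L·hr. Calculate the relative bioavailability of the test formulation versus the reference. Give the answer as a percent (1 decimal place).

F_rel = (AUC_test/D_test) / (AUC_ref/D_ref)
      = (1506/500) / (1507/500)
      = 3.012 / 3.014 = 0.9993 = 99.93%

F_rel = 99.9%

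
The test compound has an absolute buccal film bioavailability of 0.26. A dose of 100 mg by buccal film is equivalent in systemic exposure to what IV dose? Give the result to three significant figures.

D_iv = 26.0 mg

Systemic exposure from an extravascular dose = F × D_ev, so the equivalent IV dose is F × D_ev.
D_iv = F × D_ev = 0.26 × 100 = 26 mg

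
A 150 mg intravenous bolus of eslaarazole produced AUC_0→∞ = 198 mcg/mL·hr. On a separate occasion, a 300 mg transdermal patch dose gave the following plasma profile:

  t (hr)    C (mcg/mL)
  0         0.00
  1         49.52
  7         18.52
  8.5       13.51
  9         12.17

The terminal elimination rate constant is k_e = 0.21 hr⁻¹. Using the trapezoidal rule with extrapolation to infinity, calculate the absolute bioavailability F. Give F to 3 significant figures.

Trapezoidal AUC_0→9 (transdermal patch):
  [0→1]: (0.00+49.52)/2 × 1 = 24.76
  [1→7]: (49.52+18.52)/2 × 6 = 204.12
  [7→8.5]: (18.52+13.51)/2 × 1.5 = 24.0225
  [8.5→9]: (13.51+12.17)/2 × 0.5 = 6.42
  Sum = 259.3225 mcg/mL·hr
Tail: C_last/k_e = 12.17/0.21 = 57.952
AUC_0→∞ (transdermal patch) = 259.3225 + 57.952 = 317.2745 mcg/mL·hr
F = (AUC_ev/D_ev)/(AUC_iv/D_iv) = (317.2745/300)/(198/150) = 1.05758/1.32 = 0.8012

F = 0.801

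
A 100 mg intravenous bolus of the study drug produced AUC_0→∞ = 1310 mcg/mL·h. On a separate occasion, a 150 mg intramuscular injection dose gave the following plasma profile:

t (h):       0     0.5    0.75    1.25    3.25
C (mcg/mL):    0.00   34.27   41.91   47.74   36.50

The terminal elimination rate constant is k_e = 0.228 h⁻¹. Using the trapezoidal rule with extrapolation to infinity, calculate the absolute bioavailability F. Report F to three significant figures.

F = 0.145

Trapezoidal AUC_0→3.25 (intramuscular injection):
  [0→0.5]: (0.00+34.27)/2 × 0.5 = 8.5675
  [0.5→0.75]: (34.27+41.91)/2 × 0.25 = 9.5225
  [0.75→1.25]: (41.91+47.74)/2 × 0.5 = 22.4125
  [1.25→3.25]: (47.74+36.50)/2 × 2 = 84.24
  Sum = 124.7425 mcg/mL·h
Tail: C_last/k_e = 36.50/0.228 = 160.088
AUC_0→∞ (intramuscular injection) = 124.7425 + 160.088 = 284.8305 mcg/mL·h
F = (AUC_ev/D_ev)/(AUC_iv/D_iv) = (284.8305/150)/(1310/100) = 1.89887/13.1 = 0.1450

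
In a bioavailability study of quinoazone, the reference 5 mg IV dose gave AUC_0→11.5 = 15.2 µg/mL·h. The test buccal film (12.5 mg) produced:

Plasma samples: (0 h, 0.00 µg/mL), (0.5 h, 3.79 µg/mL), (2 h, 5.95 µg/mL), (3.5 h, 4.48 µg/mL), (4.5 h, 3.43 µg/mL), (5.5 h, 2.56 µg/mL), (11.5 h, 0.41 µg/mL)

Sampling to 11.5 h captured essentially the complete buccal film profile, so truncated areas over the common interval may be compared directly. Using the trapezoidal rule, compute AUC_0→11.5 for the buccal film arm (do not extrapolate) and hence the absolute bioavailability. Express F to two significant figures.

F = 0.84

Trapezoidal AUC_0→11.5 (buccal film):
  [0→0.5]: (0.00+3.79)/2 × 0.5 = 0.9475
  [0.5→2]: (3.79+5.95)/2 × 1.5 = 7.305
  [2→3.5]: (5.95+4.48)/2 × 1.5 = 7.8225
  [3.5→4.5]: (4.48+3.43)/2 × 1 = 3.955
  [4.5→5.5]: (3.43+2.56)/2 × 1 = 2.995
  [5.5→11.5]: (2.56+0.41)/2 × 6 = 8.91
  Sum = 31.935 µg/mL·h
F = (AUC_ev/D_ev)/(AUC_iv/D_iv) = (31.935/12.5)/(15.2/5) = 2.5548/3.04 = 0.8404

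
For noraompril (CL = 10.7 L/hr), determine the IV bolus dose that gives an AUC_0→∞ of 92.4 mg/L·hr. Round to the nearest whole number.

Dose_iv = CL × AUC_0→∞
     = 10.7 × 92.4 = 988.68 mg

Dose = 989 mg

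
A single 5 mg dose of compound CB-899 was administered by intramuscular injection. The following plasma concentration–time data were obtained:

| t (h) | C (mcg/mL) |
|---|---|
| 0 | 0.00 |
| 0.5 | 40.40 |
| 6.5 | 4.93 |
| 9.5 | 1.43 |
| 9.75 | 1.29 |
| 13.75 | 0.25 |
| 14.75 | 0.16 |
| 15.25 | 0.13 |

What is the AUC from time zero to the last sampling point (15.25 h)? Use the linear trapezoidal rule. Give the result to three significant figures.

AUC = 159 mcg/mL·h

Trapezoidal AUC_0→15.25:
  [0→0.5]: (0.00+40.40)/2 × 0.5 = 10.1
  [0.5→6.5]: (40.40+4.93)/2 × 6 = 135.99
  [6.5→9.5]: (4.93+1.43)/2 × 3 = 9.54
  [9.5→9.75]: (1.43+1.29)/2 × 0.25 = 0.34
  [9.75→13.75]: (1.29+0.25)/2 × 4 = 3.08
  [13.75→14.75]: (0.25+0.16)/2 × 1 = 0.205
  [14.75→15.25]: (0.16+0.13)/2 × 0.5 = 0.0725
  Sum = 159.3275 mcg/mL·h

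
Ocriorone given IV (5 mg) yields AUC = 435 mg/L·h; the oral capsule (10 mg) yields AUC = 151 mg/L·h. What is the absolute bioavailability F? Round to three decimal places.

F = 0.174

F = (AUC_ev / D_ev) / (AUC_iv / D_iv)
  = (151/10) / (435/5)
  = 15.1 / 87 = 0.1736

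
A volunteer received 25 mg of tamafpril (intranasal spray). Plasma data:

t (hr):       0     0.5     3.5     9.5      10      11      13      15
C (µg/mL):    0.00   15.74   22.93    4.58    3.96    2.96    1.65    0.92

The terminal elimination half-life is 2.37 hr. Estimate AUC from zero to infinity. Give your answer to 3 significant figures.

AUC = 160 µg/mL·hr

Trapezoidal AUC_0→15:
  [0→0.5]: (0.00+15.74)/2 × 0.5 = 3.935
  [0.5→3.5]: (15.74+22.93)/2 × 3 = 58.005
  [3.5→9.5]: (22.93+4.58)/2 × 6 = 82.53
  [9.5→10]: (4.58+3.96)/2 × 0.5 = 2.135
  [10→11]: (3.96+2.96)/2 × 1 = 3.46
  [11→13]: (2.96+1.65)/2 × 2 = 4.61
  [13→15]: (1.65+0.92)/2 × 2 = 2.57
  Sum = 157.245 µg/mL·hr
k_e = ln2 / t½ = 0.693147 / 2.37 = 0.2925 hr^-1
Extrapolated tail: C_last / k_e = 0.92 / 0.2925 = 3.145
AUC_0→∞ = 157.245 + 3.145 = 160.39 µg/mL·hr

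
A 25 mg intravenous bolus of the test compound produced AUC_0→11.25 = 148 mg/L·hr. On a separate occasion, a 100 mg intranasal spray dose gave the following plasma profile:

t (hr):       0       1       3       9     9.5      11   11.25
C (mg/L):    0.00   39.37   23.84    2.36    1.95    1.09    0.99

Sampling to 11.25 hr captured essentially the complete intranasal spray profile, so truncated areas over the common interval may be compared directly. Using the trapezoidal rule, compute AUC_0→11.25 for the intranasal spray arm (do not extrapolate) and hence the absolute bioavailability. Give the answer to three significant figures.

F = 0.279

Trapezoidal AUC_0→11.25 (intranasal spray):
  [0→1]: (0.00+39.37)/2 × 1 = 19.685
  [1→3]: (39.37+23.84)/2 × 2 = 63.21
  [3→9]: (23.84+2.36)/2 × 6 = 78.6
  [9→9.5]: (2.36+1.95)/2 × 0.5 = 1.0775
  [9.5→11]: (1.95+1.09)/2 × 1.5 = 2.28
  [11→11.25]: (1.09+0.99)/2 × 0.25 = 0.26
  Sum = 165.1125 mg/L·hr
F = (AUC_ev/D_ev)/(AUC_iv/D_iv) = (165.1125/100)/(148/25) = 1.651125/5.92 = 0.2789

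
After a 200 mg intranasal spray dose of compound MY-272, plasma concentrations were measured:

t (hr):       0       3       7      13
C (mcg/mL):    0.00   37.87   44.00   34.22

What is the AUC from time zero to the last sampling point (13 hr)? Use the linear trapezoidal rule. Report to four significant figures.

Trapezoidal AUC_0→13:
  [0→3]: (0.00+37.87)/2 × 3 = 56.805
  [3→7]: (37.87+44.00)/2 × 4 = 163.74
  [7→13]: (44.00+34.22)/2 × 6 = 234.66
  Sum = 455.205 mcg/mL·hr

AUC = 455.2 mcg/mL·hr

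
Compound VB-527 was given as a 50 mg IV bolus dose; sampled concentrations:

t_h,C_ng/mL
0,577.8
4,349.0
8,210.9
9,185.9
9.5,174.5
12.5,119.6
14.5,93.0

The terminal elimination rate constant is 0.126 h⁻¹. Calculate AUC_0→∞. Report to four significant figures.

AUC = 4654 ng/mL·h

Trapezoidal AUC_0→14.5:
  [0→4]: (577.8+349.0)/2 × 4 = 1853.6
  [4→8]: (349.0+210.9)/2 × 4 = 1119.8
  [8→9]: (210.9+185.9)/2 × 1 = 198.4
  [9→9.5]: (185.9+174.5)/2 × 0.5 = 90.1
  [9.5→12.5]: (174.5+119.6)/2 × 3 = 441.15
  [12.5→14.5]: (119.6+93.0)/2 × 2 = 212.6
  Sum = 3915.65 ng/mL·h
Extrapolated tail: C_last / k_e = 93.0 / 0.126 = 738.095
AUC_0→∞ = 3915.65 + 738.095 = 4653.745 ng/mL·h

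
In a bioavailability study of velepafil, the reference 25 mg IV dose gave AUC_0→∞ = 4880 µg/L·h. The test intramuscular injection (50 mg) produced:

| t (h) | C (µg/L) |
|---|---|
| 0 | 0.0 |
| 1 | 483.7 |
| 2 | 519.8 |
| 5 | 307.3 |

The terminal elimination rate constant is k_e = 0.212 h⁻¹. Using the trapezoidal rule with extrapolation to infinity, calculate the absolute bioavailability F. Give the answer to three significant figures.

F = 0.352

Trapezoidal AUC_0→5 (intramuscular injection):
  [0→1]: (0.0+483.7)/2 × 1 = 241.85
  [1→2]: (483.7+519.8)/2 × 1 = 501.75
  [2→5]: (519.8+307.3)/2 × 3 = 1240.65
  Sum = 1984.25 µg/L·h
Tail: C_last/k_e = 307.3/0.212 = 1449.528
AUC_0→∞ (intramuscular injection) = 1984.25 + 1449.528 = 3433.778 µg/L·h
F = (AUC_ev/D_ev)/(AUC_iv/D_iv) = (3433.778/50)/(4880/25) = 68.67556/195.2 = 0.3518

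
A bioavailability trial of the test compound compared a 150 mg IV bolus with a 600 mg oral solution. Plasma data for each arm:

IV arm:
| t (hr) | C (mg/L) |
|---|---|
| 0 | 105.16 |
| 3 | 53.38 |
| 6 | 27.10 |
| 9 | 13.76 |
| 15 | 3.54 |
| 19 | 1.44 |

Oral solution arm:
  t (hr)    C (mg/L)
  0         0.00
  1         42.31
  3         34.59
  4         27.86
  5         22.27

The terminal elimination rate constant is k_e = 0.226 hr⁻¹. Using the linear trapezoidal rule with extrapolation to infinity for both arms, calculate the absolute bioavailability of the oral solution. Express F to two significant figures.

F = 0.13

Trapezoidal AUC_0→19 (IV):
  [0→3]: (105.16+53.38)/2 × 3 = 237.81
  [3→6]: (53.38+27.10)/2 × 3 = 120.72
  [6→9]: (27.10+13.76)/2 × 3 = 61.29
  [9→15]: (13.76+3.54)/2 × 6 = 51.9
  [15→19]: (3.54+1.44)/2 × 4 = 9.96
  Sum = 481.68 mg/L·hr
IV tail: 1.44/0.226 = 6.372; AUC_iv,0→∞ = 481.68 + 6.372 = 488.052 mg/L·hr
Trapezoidal AUC_0→5 (oral solution):
  [0→1]: (0.00+42.31)/2 × 1 = 21.155
  [1→3]: (42.31+34.59)/2 × 2 = 76.9
  [3→4]: (34.59+27.86)/2 × 1 = 31.225
  [4→5]: (27.86+22.27)/2 × 1 = 25.065
  Sum = 154.345 mg/L·hr
oral solution tail: 22.27/0.226 = 98.540; AUC_ev,0→∞ = 154.345 + 98.540 = 252.885 mg/L·hr
F = (AUC_ev/D_ev)/(AUC_iv/D_iv) = (252.885/600)/(488.052/150) = 0.421475/3.25368 = 0.1295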